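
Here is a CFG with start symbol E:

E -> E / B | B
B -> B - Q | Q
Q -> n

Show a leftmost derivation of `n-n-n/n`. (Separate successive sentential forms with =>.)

E => E/B   [E -> E / B]
E/B => B/B   [E -> B]
B/B => B-Q/B   [B -> B - Q]
B-Q/B => B-Q-Q/B   [B -> B - Q]
B-Q-Q/B => Q-Q-Q/B   [B -> Q]
Q-Q-Q/B => n-Q-Q/B   [Q -> n]
n-Q-Q/B => n-n-Q/B   [Q -> n]
n-n-Q/B => n-n-n/B   [Q -> n]
n-n-n/B => n-n-n/Q   [B -> Q]
n-n-n/Q => n-n-n/n   [Q -> n]

E => E/B => B/B => B-Q/B => B-Q-Q/B => Q-Q-Q/B => n-Q-Q/B => n-n-Q/B => n-n-n/B => n-n-n/Q => n-n-n/n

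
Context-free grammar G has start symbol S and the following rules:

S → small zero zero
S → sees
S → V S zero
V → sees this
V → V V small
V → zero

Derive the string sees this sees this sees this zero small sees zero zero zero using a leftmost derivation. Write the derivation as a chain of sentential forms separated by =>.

S => V S zero => sees this S zero => sees this V S zero zero => sees this sees this S zero zero => sees this sees this V S zero zero zero => sees this sees this V V small S zero zero zero => sees this sees this sees this V small S zero zero zero => sees this sees this sees this zero small S zero zero zero => sees this sees this sees this zero small sees zero zero zero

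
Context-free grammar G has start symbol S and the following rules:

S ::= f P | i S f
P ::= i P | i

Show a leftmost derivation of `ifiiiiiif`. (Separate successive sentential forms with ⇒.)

S ⇒ iSf ⇒ ifPf ⇒ ifiPf ⇒ ifiiPf ⇒ ifiiiPf ⇒ ifiiiiPf ⇒ ifiiiiiPf ⇒ ifiiiiiif

S ⇒ iSf   [S ::= i S f]
iSf ⇒ ifPf   [S ::= f P]
ifPf ⇒ ifiPf   [P ::= i P]
ifiPf ⇒ ifiiPf   [P ::= i P]
ifiiPf ⇒ ifiiiPf   [P ::= i P]
ifiiiPf ⇒ ifiiiiPf   [P ::= i P]
ifiiiiPf ⇒ ifiiiiiPf   [P ::= i P]
ifiiiiiPf ⇒ ifiiiiiif   [P ::= i]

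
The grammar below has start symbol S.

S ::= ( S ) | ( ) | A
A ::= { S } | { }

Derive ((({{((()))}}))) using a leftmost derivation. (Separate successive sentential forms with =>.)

S=>(S)=>((S))=>(((S)))=>(((A)))=>((({S})))=>((({A})))=>((({{S}})))=>((({{(S)}})))=>((({{((S))}})))=>((({{((()))}})))

S => (S)   [S ::= ( S )]
(S) => ((S))   [S ::= ( S )]
((S)) => (((S)))   [S ::= ( S )]
(((S))) => (((A)))   [S ::= A]
(((A))) => ((({S})))   [A ::= { S }]
((({S}))) => ((({A})))   [S ::= A]
((({A}))) => ((({{S}})))   [A ::= { S }]
((({{S}}))) => ((({{(S)}})))   [S ::= ( S )]
((({{(S)}}))) => ((({{((S))}})))   [S ::= ( S )]
((({{((S))}}))) => ((({{((()))}})))   [S ::= ( )]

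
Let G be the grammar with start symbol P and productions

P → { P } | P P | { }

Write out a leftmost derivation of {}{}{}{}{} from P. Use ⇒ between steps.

P ⇒ PP   [P → P P]
PP ⇒ PPP   [P → P P]
PPP ⇒ PPPP   [P → P P]
PPPP ⇒ PPPPP   [P → P P]
PPPPP ⇒ {}PPPP   [P → { }]
{}PPPP ⇒ {}{}PPP   [P → { }]
{}{}PPP ⇒ {}{}{}PP   [P → { }]
{}{}{}PP ⇒ {}{}{}{}P   [P → { }]
{}{}{}{}P ⇒ {}{}{}{}{}   [P → { }]

P ⇒ PP ⇒ PPP ⇒ PPPP ⇒ PPPPP ⇒ {}PPPP ⇒ {}{}PPP ⇒ {}{}{}PP ⇒ {}{}{}{}P ⇒ {}{}{}{}{}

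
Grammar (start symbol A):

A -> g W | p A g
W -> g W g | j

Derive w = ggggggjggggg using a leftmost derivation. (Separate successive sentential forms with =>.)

A=>gW=>ggWg=>gggWgg=>ggggWggg=>gggggWgggg=>ggggggWggggg=>ggggggjggggg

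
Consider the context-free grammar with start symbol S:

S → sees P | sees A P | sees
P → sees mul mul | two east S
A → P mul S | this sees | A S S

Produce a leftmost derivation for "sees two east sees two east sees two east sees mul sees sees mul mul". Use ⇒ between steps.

S ⇒ sees A P ⇒ sees P mul S P ⇒ sees two east S mul S P ⇒ sees two east sees P mul S P ⇒ sees two east sees two east S mul S P ⇒ sees two east sees two east sees P mul S P ⇒ sees two east sees two east sees two east S mul S P ⇒ sees two east sees two east sees two east sees mul S P ⇒ sees two east sees two east sees two east sees mul sees P ⇒ sees two east sees two east sees two east sees mul sees sees mul mul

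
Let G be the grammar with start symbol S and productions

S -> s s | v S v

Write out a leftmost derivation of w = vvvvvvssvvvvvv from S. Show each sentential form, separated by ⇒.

S ⇒ vSv ⇒ vvSvv ⇒ vvvSvvv ⇒ vvvvSvvvv ⇒ vvvvvSvvvvv ⇒ vvvvvvSvvvvvv ⇒ vvvvvvssvvvvvv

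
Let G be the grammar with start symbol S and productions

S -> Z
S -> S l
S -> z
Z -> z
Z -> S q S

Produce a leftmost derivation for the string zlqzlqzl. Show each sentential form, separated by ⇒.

S ⇒ Sl ⇒ Zl ⇒ SqSl ⇒ ZqSl ⇒ SqSqSl ⇒ SlqSqSl ⇒ zlqSqSl ⇒ zlqSlqSl ⇒ zlqZlqSl ⇒ zlqzlqSl ⇒ zlqzlqZl ⇒ zlqzlqzl

S ⇒ Sl   [S -> S l]
Sl ⇒ Zl   [S -> Z]
Zl ⇒ SqSl   [Z -> S q S]
SqSl ⇒ ZqSl   [S -> Z]
ZqSl ⇒ SqSqSl   [Z -> S q S]
SqSqSl ⇒ SlqSqSl   [S -> S l]
SlqSqSl ⇒ zlqSqSl   [S -> z]
zlqSqSl ⇒ zlqSlqSl   [S -> S l]
zlqSlqSl ⇒ zlqZlqSl   [S -> Z]
zlqZlqSl ⇒ zlqzlqSl   [Z -> z]
zlqzlqSl ⇒ zlqzlqZl   [S -> Z]
zlqzlqZl ⇒ zlqzlqzl   [Z -> z]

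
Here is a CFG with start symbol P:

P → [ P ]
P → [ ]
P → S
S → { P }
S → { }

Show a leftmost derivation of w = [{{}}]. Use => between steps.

P => [P] => [S] => [{P}] => [{S}] => [{{}}]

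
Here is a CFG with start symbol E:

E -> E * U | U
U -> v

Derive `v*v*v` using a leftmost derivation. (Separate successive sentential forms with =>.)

E => E*U => E*U*U => U*U*U => v*U*U => v*v*U => v*v*v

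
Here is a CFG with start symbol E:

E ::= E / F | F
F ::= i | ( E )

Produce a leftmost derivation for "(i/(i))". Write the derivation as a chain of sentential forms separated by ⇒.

E ⇒ F ⇒ (E) ⇒ (E/F) ⇒ (F/F) ⇒ (i/F) ⇒ (i/(E)) ⇒ (i/(F)) ⇒ (i/(i))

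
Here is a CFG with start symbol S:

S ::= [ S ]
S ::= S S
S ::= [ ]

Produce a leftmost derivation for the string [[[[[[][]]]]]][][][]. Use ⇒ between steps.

S ⇒ SS ⇒ SSS ⇒ SSSS ⇒ [S]SSS ⇒ [[S]]SSS ⇒ [[[S]]]SSS ⇒ [[[[S]]]]SSS ⇒ [[[[[S]]]]]SSS ⇒ [[[[[SS]]]]]SSS ⇒ [[[[[[]S]]]]]SSS ⇒ [[[[[[][]]]]]]SSS ⇒ [[[[[[][]]]]]][]SS ⇒ [[[[[[][]]]]]][][]S ⇒ [[[[[[][]]]]]][][][]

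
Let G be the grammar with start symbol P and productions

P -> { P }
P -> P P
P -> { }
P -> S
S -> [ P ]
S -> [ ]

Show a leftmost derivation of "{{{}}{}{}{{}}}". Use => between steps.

P => {P}   [P -> { P }]
{P} => {PP}   [P -> P P]
{PP} => {PPP}   [P -> P P]
{PPP} => {PPPP}   [P -> P P]
{PPPP} => {{P}PPP}   [P -> { P }]
{{P}PPP} => {{{}}PPP}   [P -> { }]
{{{}}PPP} => {{{}}{}PP}   [P -> { }]
{{{}}{}PP} => {{{}}{}{}P}   [P -> { }]
{{{}}{}{}P} => {{{}}{}{}{P}}   [P -> { P }]
{{{}}{}{}{P}} => {{{}}{}{}{{}}}   [P -> { }]

P => {P} => {PP} => {PPP} => {PPPP} => {{P}PPP} => {{{}}PPP} => {{{}}{}PP} => {{{}}{}{}P} => {{{}}{}{}{P}} => {{{}}{}{}{{}}}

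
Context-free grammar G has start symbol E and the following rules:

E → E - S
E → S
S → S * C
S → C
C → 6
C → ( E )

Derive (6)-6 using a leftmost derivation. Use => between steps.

E => E-S   [E → E - S]
E-S => S-S   [E → S]
S-S => C-S   [S → C]
C-S => (E)-S   [C → ( E )]
(E)-S => (S)-S   [E → S]
(S)-S => (C)-S   [S → C]
(C)-S => (6)-S   [C → 6]
(6)-S => (6)-C   [S → C]
(6)-C => (6)-6   [C → 6]

E => E-S => S-S => C-S => (E)-S => (S)-S => (C)-S => (6)-S => (6)-C => (6)-6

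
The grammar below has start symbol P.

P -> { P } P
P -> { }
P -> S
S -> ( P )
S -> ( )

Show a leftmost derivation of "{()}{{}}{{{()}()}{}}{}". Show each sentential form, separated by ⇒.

P⇒{P}P⇒{S}P⇒{()}P⇒{()}{P}P⇒{()}{{}}P⇒{()}{{}}{P}P⇒{()}{{}}{{P}P}P⇒{()}{{}}{{{P}P}P}P⇒{()}{{}}{{{S}P}P}P⇒{()}{{}}{{{()}P}P}P⇒{()}{{}}{{{()}S}P}P⇒{()}{{}}{{{()}()}P}P⇒{()}{{}}{{{()}()}{}}P⇒{()}{{}}{{{()}()}{}}{}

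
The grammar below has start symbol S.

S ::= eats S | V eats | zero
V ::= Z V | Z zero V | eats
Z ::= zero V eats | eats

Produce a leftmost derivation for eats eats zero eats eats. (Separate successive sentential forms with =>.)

S => V eats   [S ::= V eats]
V eats => Z V eats   [V ::= Z V]
Z V eats => eats V eats   [Z ::= eats]
eats V eats => eats Z zero V eats   [V ::= Z zero V]
eats Z zero V eats => eats eats zero V eats   [Z ::= eats]
eats eats zero V eats => eats eats zero eats eats   [V ::= eats]

S => V eats => Z V eats => eats V eats => eats Z zero V eats => eats eats zero V eats => eats eats zero eats eats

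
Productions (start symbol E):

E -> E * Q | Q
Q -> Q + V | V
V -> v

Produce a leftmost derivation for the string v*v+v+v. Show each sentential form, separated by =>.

E => E*Q   [E -> E * Q]
E*Q => Q*Q   [E -> Q]
Q*Q => V*Q   [Q -> V]
V*Q => v*Q   [V -> v]
v*Q => v*Q+V   [Q -> Q + V]
v*Q+V => v*Q+V+V   [Q -> Q + V]
v*Q+V+V => v*V+V+V   [Q -> V]
v*V+V+V => v*v+V+V   [V -> v]
v*v+V+V => v*v+v+V   [V -> v]
v*v+v+V => v*v+v+v   [V -> v]

E => E*Q => Q*Q => V*Q => v*Q => v*Q+V => v*Q+V+V => v*V+V+V => v*v+V+V => v*v+v+V => v*v+v+v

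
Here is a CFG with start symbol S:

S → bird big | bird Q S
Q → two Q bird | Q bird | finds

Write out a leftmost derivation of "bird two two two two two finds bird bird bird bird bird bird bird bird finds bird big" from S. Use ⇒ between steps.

S ⇒ bird Q S ⇒ bird two Q bird S ⇒ bird two two Q bird bird S ⇒ bird two two Q bird bird bird S ⇒ bird two two two Q bird bird bird bird S ⇒ bird two two two two Q bird bird bird bird bird S ⇒ bird two two two two Q bird bird bird bird bird bird S ⇒ bird two two two two two Q bird bird bird bird bird bird bird S ⇒ bird two two two two two finds bird bird bird bird bird bird bird S ⇒ bird two two two two two finds bird bird bird bird bird bird bird bird Q S ⇒ bird two two two two two finds bird bird bird bird bird bird bird bird finds S ⇒ bird two two two two two finds bird bird bird bird bird bird bird bird finds bird big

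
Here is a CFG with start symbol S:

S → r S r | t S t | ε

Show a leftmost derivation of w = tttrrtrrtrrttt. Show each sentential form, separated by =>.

S=>tSt=>ttStt=>tttSttt=>tttrSrttt=>tttrrSrrttt=>tttrrtStrrttt=>tttrrtrSrtrrttt=>tttrrtrrtrrttt

S => tSt   [S → t S t]
tSt => ttStt   [S → t S t]
ttStt => tttSttt   [S → t S t]
tttSttt => tttrSrttt   [S → r S r]
tttrSrttt => tttrrSrrttt   [S → r S r]
tttrrSrrttt => tttrrtStrrttt   [S → t S t]
tttrrtStrrttt => tttrrtrSrtrrttt   [S → r S r]
tttrrtrSrtrrttt => tttrrtrrtrrttt   [S → ε]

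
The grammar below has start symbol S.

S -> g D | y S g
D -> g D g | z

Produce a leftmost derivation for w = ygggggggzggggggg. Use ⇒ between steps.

S ⇒ ySg ⇒ ygDg ⇒ yggDgg ⇒ ygggDggg ⇒ yggggDgggg ⇒ ygggggDggggg ⇒ yggggggDgggggg ⇒ ygggggggDggggggg ⇒ ygggggggzggggggg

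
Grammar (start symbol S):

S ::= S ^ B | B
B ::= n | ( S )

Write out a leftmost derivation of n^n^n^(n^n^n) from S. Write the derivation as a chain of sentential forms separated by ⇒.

S ⇒ S^B ⇒ S^B^B ⇒ S^B^B^B ⇒ B^B^B^B ⇒ n^B^B^B ⇒ n^n^B^B ⇒ n^n^n^B ⇒ n^n^n^(S) ⇒ n^n^n^(S^B) ⇒ n^n^n^(S^B^B) ⇒ n^n^n^(B^B^B) ⇒ n^n^n^(n^B^B) ⇒ n^n^n^(n^n^B) ⇒ n^n^n^(n^n^n)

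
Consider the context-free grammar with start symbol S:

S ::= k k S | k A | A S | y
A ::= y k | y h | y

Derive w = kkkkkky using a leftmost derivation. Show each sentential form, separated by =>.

S => kkS   [S ::= k k S]
kkS => kkkkS   [S ::= k k S]
kkkkS => kkkkkkS   [S ::= k k S]
kkkkkkS => kkkkkky   [S ::= y]

S => kkS => kkkkS => kkkkkkS => kkkkkky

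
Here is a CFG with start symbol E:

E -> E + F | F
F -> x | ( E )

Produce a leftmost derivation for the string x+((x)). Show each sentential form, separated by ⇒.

E ⇒ E+F ⇒ F+F ⇒ x+F ⇒ x+(E) ⇒ x+(F) ⇒ x+((E)) ⇒ x+((F)) ⇒ x+((x))

E ⇒ E+F   [E -> E + F]
E+F ⇒ F+F   [E -> F]
F+F ⇒ x+F   [F -> x]
x+F ⇒ x+(E)   [F -> ( E )]
x+(E) ⇒ x+(F)   [E -> F]
x+(F) ⇒ x+((E))   [F -> ( E )]
x+((E)) ⇒ x+((F))   [E -> F]
x+((F)) ⇒ x+((x))   [F -> x]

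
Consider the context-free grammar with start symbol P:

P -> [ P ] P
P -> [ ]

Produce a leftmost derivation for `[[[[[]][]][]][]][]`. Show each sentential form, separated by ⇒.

P ⇒ [P]P ⇒ [[P]P]P ⇒ [[[P]P]P]P ⇒ [[[[P]P]P]P]P ⇒ [[[[[]]P]P]P]P ⇒ [[[[[]][]]P]P]P ⇒ [[[[[]][]][]]P]P ⇒ [[[[[]][]][]][]]P ⇒ [[[[[]][]][]][]][]

P ⇒ [P]P   [P -> [ P ] P]
[P]P ⇒ [[P]P]P   [P -> [ P ] P]
[[P]P]P ⇒ [[[P]P]P]P   [P -> [ P ] P]
[[[P]P]P]P ⇒ [[[[P]P]P]P]P   [P -> [ P ] P]
[[[[P]P]P]P]P ⇒ [[[[[]]P]P]P]P   [P -> [ ]]
[[[[[]]P]P]P]P ⇒ [[[[[]][]]P]P]P   [P -> [ ]]
[[[[[]][]]P]P]P ⇒ [[[[[]][]][]]P]P   [P -> [ ]]
[[[[[]][]][]]P]P ⇒ [[[[[]][]][]][]]P   [P -> [ ]]
[[[[[]][]][]][]]P ⇒ [[[[[]][]][]][]][]   [P -> [ ]]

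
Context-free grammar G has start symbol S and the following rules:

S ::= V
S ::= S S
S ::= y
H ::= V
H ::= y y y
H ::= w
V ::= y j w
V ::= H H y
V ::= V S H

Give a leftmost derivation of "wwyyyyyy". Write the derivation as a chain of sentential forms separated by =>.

S => SS => VS => VSHS => HHySHS => wHySHS => wwySHS => wwyyHS => wwyyyyyS => wwyyyyyy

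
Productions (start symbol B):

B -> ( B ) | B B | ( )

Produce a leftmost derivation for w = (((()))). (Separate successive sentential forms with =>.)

B => (B) => ((B)) => (((B))) => (((())))

B => (B)   [B -> ( B )]
(B) => ((B))   [B -> ( B )]
((B)) => (((B)))   [B -> ( B )]
(((B))) => (((())))   [B -> ( )]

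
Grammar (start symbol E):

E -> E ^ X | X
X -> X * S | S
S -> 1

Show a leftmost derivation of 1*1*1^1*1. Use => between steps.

E => E^X => X^X => X*S^X => X*S*S^X => S*S*S^X => 1*S*S^X => 1*1*S^X => 1*1*1^X => 1*1*1^X*S => 1*1*1^S*S => 1*1*1^1*S => 1*1*1^1*1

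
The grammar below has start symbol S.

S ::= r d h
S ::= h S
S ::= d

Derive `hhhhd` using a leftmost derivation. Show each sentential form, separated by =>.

S=>hS=>hhS=>hhhS=>hhhhS=>hhhhd

S => hS   [S ::= h S]
hS => hhS   [S ::= h S]
hhS => hhhS   [S ::= h S]
hhhS => hhhhS   [S ::= h S]
hhhhS => hhhhd   [S ::= d]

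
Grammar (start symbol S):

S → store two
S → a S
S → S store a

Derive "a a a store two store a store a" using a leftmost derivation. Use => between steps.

S => S store a   [S → S store a]
S store a => S store a store a   [S → S store a]
S store a store a => a S store a store a   [S → a S]
a S store a store a => a a S store a store a   [S → a S]
a a S store a store a => a a a S store a store a   [S → a S]
a a a S store a store a => a a a store two store a store a   [S → store two]

S => S store a => S store a store a => a S store a store a => a a S store a store a => a a a S store a store a => a a a store two store a store a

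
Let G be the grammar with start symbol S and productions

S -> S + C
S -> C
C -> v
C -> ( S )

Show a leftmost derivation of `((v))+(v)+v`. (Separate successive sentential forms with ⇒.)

S ⇒ S+C   [S -> S + C]
S+C ⇒ S+C+C   [S -> S + C]
S+C+C ⇒ C+C+C   [S -> C]
C+C+C ⇒ (S)+C+C   [C -> ( S )]
(S)+C+C ⇒ (C)+C+C   [S -> C]
(C)+C+C ⇒ ((S))+C+C   [C -> ( S )]
((S))+C+C ⇒ ((C))+C+C   [S -> C]
((C))+C+C ⇒ ((v))+C+C   [C -> v]
((v))+C+C ⇒ ((v))+(S)+C   [C -> ( S )]
((v))+(S)+C ⇒ ((v))+(C)+C   [S -> C]
((v))+(C)+C ⇒ ((v))+(v)+C   [C -> v]
((v))+(v)+C ⇒ ((v))+(v)+v   [C -> v]

S ⇒ S+C ⇒ S+C+C ⇒ C+C+C ⇒ (S)+C+C ⇒ (C)+C+C ⇒ ((S))+C+C ⇒ ((C))+C+C ⇒ ((v))+C+C ⇒ ((v))+(S)+C ⇒ ((v))+(C)+C ⇒ ((v))+(v)+C ⇒ ((v))+(v)+v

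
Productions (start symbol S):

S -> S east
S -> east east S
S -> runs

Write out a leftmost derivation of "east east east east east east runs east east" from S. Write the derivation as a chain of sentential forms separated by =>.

S => S east   [S -> S east]
S east => east east S east   [S -> east east S]
east east S east => east east east east S east   [S -> east east S]
east east east east S east => east east east east S east east   [S -> S east]
east east east east S east east => east east east east east east S east east   [S -> east east S]
east east east east east east S east east => east east east east east east runs east east   [S -> runs]

S => S east => east east S east => east east east east S east => east east east east S east east => east east east east east east S east east => east east east east east east runs east east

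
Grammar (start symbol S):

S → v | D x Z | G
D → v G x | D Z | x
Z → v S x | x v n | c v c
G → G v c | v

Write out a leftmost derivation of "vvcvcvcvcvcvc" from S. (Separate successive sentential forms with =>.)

S => G => Gvc => Gvcvc => Gvcvcvc => Gvcvcvcvc => Gvcvcvcvcvc => Gvcvcvcvcvcvc => vvcvcvcvcvcvc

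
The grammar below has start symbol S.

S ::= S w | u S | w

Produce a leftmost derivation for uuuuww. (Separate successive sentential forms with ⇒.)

S ⇒ Sw   [S ::= S w]
Sw ⇒ uSw   [S ::= u S]
uSw ⇒ uuSw   [S ::= u S]
uuSw ⇒ uuuSw   [S ::= u S]
uuuSw ⇒ uuuuSw   [S ::= u S]
uuuuSw ⇒ uuuuww   [S ::= w]

S ⇒ Sw ⇒ uSw ⇒ uuSw ⇒ uuuSw ⇒ uuuuSw ⇒ uuuuww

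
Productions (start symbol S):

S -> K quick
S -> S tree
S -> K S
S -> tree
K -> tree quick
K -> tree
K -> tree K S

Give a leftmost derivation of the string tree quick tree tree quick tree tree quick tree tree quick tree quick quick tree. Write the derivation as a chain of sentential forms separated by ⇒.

S ⇒ K S   [S -> K S]
K S ⇒ tree quick S   [K -> tree quick]
tree quick S ⇒ tree quick S tree   [S -> S tree]
tree quick S tree ⇒ tree quick K quick tree   [S -> K quick]
tree quick K quick tree ⇒ tree quick tree K S quick tree   [K -> tree K S]
tree quick tree K S quick tree ⇒ tree quick tree tree quick S quick tree   [K -> tree quick]
tree quick tree tree quick S quick tree ⇒ tree quick tree tree quick K S quick tree   [S -> K S]
tree quick tree tree quick K S quick tree ⇒ tree quick tree tree quick tree K S S quick tree   [K -> tree K S]
tree quick tree tree quick tree K S S quick tree ⇒ tree quick tree tree quick tree tree quick S S quick tree   [K -> tree quick]
tree quick tree tree quick tree tree quick S S quick tree ⇒ tree quick tree tree quick tree tree quick tree S quick tree   [S -> tree]
tree quick tree tree quick tree tree quick tree S quick tree ⇒ tree quick tree tree quick tree tree quick tree K S quick tree   [S -> K S]
tree quick tree tree quick tree tree quick tree K S quick tree ⇒ tree quick tree tree quick tree tree quick tree tree quick S quick tree   [K -> tree quick]
tree quick tree tree quick tree tree quick tree tree quick S quick tree ⇒ tree quick tree tree quick tree tree quick tree tree quick K quick quick tree   [S -> K quick]
tree quick tree tree quick tree tree quick tree tree quick K quick quick tree ⇒ tree quick tree tree quick tree tree quick tree tree quick tree quick quick tree   [K -> tree]

S ⇒ K S ⇒ tree quick S ⇒ tree quick S tree ⇒ tree quick K quick tree ⇒ tree quick tree K S quick tree ⇒ tree quick tree tree quick S quick tree ⇒ tree quick tree tree quick K S quick tree ⇒ tree quick tree tree quick tree K S S quick tree ⇒ tree quick tree tree quick tree tree quick S S quick tree ⇒ tree quick tree tree quick tree tree quick tree S quick tree ⇒ tree quick tree tree quick tree tree quick tree K S quick tree ⇒ tree quick tree tree quick tree tree quick tree tree quick S quick tree ⇒ tree quick tree tree quick tree tree quick tree tree quick K quick quick tree ⇒ tree quick tree tree quick tree tree quick tree tree quick tree quick quick tree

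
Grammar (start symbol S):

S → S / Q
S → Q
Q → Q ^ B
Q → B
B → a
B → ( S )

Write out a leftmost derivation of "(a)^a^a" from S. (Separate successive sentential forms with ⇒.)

S ⇒ Q ⇒ Q^B ⇒ Q^B^B ⇒ B^B^B ⇒ (S)^B^B ⇒ (Q)^B^B ⇒ (B)^B^B ⇒ (a)^B^B ⇒ (a)^a^B ⇒ (a)^a^a

S ⇒ Q   [S → Q]
Q ⇒ Q^B   [Q → Q ^ B]
Q^B ⇒ Q^B^B   [Q → Q ^ B]
Q^B^B ⇒ B^B^B   [Q → B]
B^B^B ⇒ (S)^B^B   [B → ( S )]
(S)^B^B ⇒ (Q)^B^B   [S → Q]
(Q)^B^B ⇒ (B)^B^B   [Q → B]
(B)^B^B ⇒ (a)^B^B   [B → a]
(a)^B^B ⇒ (a)^a^B   [B → a]
(a)^a^B ⇒ (a)^a^a   [B → a]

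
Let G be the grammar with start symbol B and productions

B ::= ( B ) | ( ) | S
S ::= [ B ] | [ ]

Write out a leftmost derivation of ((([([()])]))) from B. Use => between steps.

B => (B)   [B ::= ( B )]
(B) => ((B))   [B ::= ( B )]
((B)) => (((B)))   [B ::= ( B )]
(((B))) => (((S)))   [B ::= S]
(((S))) => ((([B])))   [S ::= [ B ]]
((([B]))) => ((([(B)])))   [B ::= ( B )]
((([(B)]))) => ((([(S)])))   [B ::= S]
((([(S)]))) => ((([([B])])))   [S ::= [ B ]]
((([([B])]))) => ((([([()])])))   [B ::= ( )]

B=>(B)=>((B))=>(((B)))=>(((S)))=>((([B])))=>((([(B)])))=>((([(S)])))=>((([([B])])))=>((([([()])])))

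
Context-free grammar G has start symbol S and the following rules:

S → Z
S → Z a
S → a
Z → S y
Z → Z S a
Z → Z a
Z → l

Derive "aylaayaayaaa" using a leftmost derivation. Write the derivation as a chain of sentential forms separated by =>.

S => Z => Za => ZSaa => SySaa => aySaa => ayZaaa => aySyaaa => ayZayaaa => ayZaayaaa => aySyaayaaa => ayZyaayaaa => ayZSayaayaaa => aylSayaayaaa => aylaayaayaaa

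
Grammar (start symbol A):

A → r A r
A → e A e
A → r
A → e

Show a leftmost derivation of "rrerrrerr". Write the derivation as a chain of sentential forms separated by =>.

A=>rAr=>rrArr=>rreAerr=>rrerArerr=>rrerrrerr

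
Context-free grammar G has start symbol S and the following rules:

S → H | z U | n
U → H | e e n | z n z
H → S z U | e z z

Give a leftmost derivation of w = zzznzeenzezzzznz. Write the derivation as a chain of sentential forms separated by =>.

S => zU => zH => zSzU => zzUzU => zzHzU => zzSzUzU => zzzUzUzU => zzzHzUzU => zzzSzUzUzU => zzznzUzUzU => zzznzeenzUzU => zzznzeenzHzU => zzznzeenzezzzU => zzznzeenzezzzznz

S => zU   [S → z U]
zU => zH   [U → H]
zH => zSzU   [H → S z U]
zSzU => zzUzU   [S → z U]
zzUzU => zzHzU   [U → H]
zzHzU => zzSzUzU   [H → S z U]
zzSzUzU => zzzUzUzU   [S → z U]
zzzUzUzU => zzzHzUzU   [U → H]
zzzHzUzU => zzzSzUzUzU   [H → S z U]
zzzSzUzUzU => zzznzUzUzU   [S → n]
zzznzUzUzU => zzznzeenzUzU   [U → e e n]
zzznzeenzUzU => zzznzeenzHzU   [U → H]
zzznzeenzHzU => zzznzeenzezzzU   [H → e z z]
zzznzeenzezzzU => zzznzeenzezzzznz   [U → z n z]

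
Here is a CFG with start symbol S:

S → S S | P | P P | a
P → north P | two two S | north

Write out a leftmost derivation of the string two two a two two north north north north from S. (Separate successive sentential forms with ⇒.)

S ⇒ P P ⇒ two two S P ⇒ two two a P ⇒ two two a two two S ⇒ two two a two two P P ⇒ two two a two two north P P ⇒ two two a two two north north P ⇒ two two a two two north north north P ⇒ two two a two two north north north north

S ⇒ P P   [S → P P]
P P ⇒ two two S P   [P → two two S]
two two S P ⇒ two two a P   [S → a]
two two a P ⇒ two two a two two S   [P → two two S]
two two a two two S ⇒ two two a two two P P   [S → P P]
two two a two two P P ⇒ two two a two two north P P   [P → north P]
two two a two two north P P ⇒ two two a two two north north P   [P → north]
two two a two two north north P ⇒ two two a two two north north north P   [P → north P]
two two a two two north north north P ⇒ two two a two two north north north north   [P → north]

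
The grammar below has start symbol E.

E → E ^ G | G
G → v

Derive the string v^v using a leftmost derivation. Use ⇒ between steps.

E ⇒ E^G   [E → E ^ G]
E^G ⇒ G^G   [E → G]
G^G ⇒ v^G   [G → v]
v^G ⇒ v^v   [G → v]

E ⇒ E^G ⇒ G^G ⇒ v^G ⇒ v^v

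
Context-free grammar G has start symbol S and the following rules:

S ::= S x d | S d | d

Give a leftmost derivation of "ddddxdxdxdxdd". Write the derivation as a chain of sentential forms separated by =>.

S=>Sd=>Sxdd=>Sxdxdd=>Sxdxdxdd=>Sxdxdxdxdd=>Sdxdxdxdxdd=>Sddxdxdxdxdd=>Sdddxdxdxdxdd=>ddddxdxdxdxdd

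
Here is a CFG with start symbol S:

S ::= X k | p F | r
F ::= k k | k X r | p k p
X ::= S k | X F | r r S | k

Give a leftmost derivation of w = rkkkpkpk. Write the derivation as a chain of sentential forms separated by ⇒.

S ⇒ Xk   [S ::= X k]
Xk ⇒ XFk   [X ::= X F]
XFk ⇒ XFFk   [X ::= X F]
XFFk ⇒ SkFFk   [X ::= S k]
SkFFk ⇒ rkFFk   [S ::= r]
rkFFk ⇒ rkkkFk   [F ::= k k]
rkkkFk ⇒ rkkkpkpk   [F ::= p k p]

S ⇒ Xk ⇒ XFk ⇒ XFFk ⇒ SkFFk ⇒ rkFFk ⇒ rkkkFk ⇒ rkkkpkpk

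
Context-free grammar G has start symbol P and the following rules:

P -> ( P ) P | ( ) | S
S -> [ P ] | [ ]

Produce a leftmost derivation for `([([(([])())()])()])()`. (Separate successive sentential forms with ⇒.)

P ⇒ (P)P ⇒ (S)P ⇒ ([P])P ⇒ ([(P)P])P ⇒ ([(S)P])P ⇒ ([([P])P])P ⇒ ([([(P)P])P])P ⇒ ([([((P)P)P])P])P ⇒ ([([((S)P)P])P])P ⇒ ([([(([])P)P])P])P ⇒ ([([(([])())P])P])P ⇒ ([([(([])())()])P])P ⇒ ([([(([])())()])()])P ⇒ ([([(([])())()])()])()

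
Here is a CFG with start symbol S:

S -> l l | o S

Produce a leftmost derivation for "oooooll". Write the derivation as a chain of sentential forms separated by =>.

S => oS   [S -> o S]
oS => ooS   [S -> o S]
ooS => oooS   [S -> o S]
oooS => ooooS   [S -> o S]
ooooS => oooooS   [S -> o S]
oooooS => oooooll   [S -> l l]

S => oS => ooS => oooS => ooooS => oooooS => oooooll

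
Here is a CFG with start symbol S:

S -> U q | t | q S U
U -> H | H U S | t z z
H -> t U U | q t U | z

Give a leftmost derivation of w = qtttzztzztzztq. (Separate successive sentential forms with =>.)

S => Uq => HUSq => qtUUSq => qtHUSq => qttUUUSq => qtttzzUUSq => qtttzztzzUSq => qtttzztzztzzSq => qtttzztzztzztq

S => Uq   [S -> U q]
Uq => HUSq   [U -> H U S]
HUSq => qtUUSq   [H -> q t U]
qtUUSq => qtHUSq   [U -> H]
qtHUSq => qttUUUSq   [H -> t U U]
qttUUUSq => qtttzzUUSq   [U -> t z z]
qtttzzUUSq => qtttzztzzUSq   [U -> t z z]
qtttzztzzUSq => qtttzztzztzzSq   [U -> t z z]
qtttzztzztzzSq => qtttzztzztzztq   [S -> t]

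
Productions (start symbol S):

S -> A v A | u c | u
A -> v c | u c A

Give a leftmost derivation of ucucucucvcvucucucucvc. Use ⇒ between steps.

S⇒AvA⇒ucAvA⇒ucucAvA⇒ucucucAvA⇒ucucucucAvA⇒ucucucucvcvA⇒ucucucucvcvucA⇒ucucucucvcvucucA⇒ucucucucvcvucucucA⇒ucucucucvcvucucucucA⇒ucucucucvcvucucucucvc

S ⇒ AvA   [S -> A v A]
AvA ⇒ ucAvA   [A -> u c A]
ucAvA ⇒ ucucAvA   [A -> u c A]
ucucAvA ⇒ ucucucAvA   [A -> u c A]
ucucucAvA ⇒ ucucucucAvA   [A -> u c A]
ucucucucAvA ⇒ ucucucucvcvA   [A -> v c]
ucucucucvcvA ⇒ ucucucucvcvucA   [A -> u c A]
ucucucucvcvucA ⇒ ucucucucvcvucucA   [A -> u c A]
ucucucucvcvucucA ⇒ ucucucucvcvucucucA   [A -> u c A]
ucucucucvcvucucucA ⇒ ucucucucvcvucucucucA   [A -> u c A]
ucucucucvcvucucucucA ⇒ ucucucucvcvucucucucvc   [A -> v c]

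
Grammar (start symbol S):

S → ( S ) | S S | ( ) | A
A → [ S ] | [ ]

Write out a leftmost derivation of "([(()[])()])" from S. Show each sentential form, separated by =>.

S=>(S)=>(A)=>([S])=>([SS])=>([(S)S])=>([(SS)S])=>([(()S)S])=>([(()A)S])=>([(()[])S])=>([(()[])()])

S => (S)   [S → ( S )]
(S) => (A)   [S → A]
(A) => ([S])   [A → [ S ]]
([S]) => ([SS])   [S → S S]
([SS]) => ([(S)S])   [S → ( S )]
([(S)S]) => ([(SS)S])   [S → S S]
([(SS)S]) => ([(()S)S])   [S → ( )]
([(()S)S]) => ([(()A)S])   [S → A]
([(()A)S]) => ([(()[])S])   [A → [ ]]
([(()[])S]) => ([(()[])()])   [S → ( )]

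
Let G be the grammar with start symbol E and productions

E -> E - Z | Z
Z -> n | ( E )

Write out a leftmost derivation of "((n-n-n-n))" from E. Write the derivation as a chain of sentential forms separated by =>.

E=>Z=>(E)=>(Z)=>((E))=>((E-Z))=>((E-Z-Z))=>((E-Z-Z-Z))=>((Z-Z-Z-Z))=>((n-Z-Z-Z))=>((n-n-Z-Z))=>((n-n-n-Z))=>((n-n-n-n))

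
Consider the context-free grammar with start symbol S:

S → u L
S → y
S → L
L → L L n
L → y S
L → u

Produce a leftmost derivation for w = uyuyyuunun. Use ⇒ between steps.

S ⇒ uL   [S → u L]
uL ⇒ uyS   [L → y S]
uyS ⇒ uyuL   [S → u L]
uyuL ⇒ uyuyS   [L → y S]
uyuyS ⇒ uyuyL   [S → L]
uyuyL ⇒ uyuyyS   [L → y S]
uyuyyS ⇒ uyuyyL   [S → L]
uyuyyL ⇒ uyuyyLLn   [L → L L n]
uyuyyLLn ⇒ uyuyyLLnLn   [L → L L n]
uyuyyLLnLn ⇒ uyuyyuLnLn   [L → u]
uyuyyuLnLn ⇒ uyuyyuunLn   [L → u]
uyuyyuunLn ⇒ uyuyyuunun   [L → u]

S ⇒ uL ⇒ uyS ⇒ uyuL ⇒ uyuyS ⇒ uyuyL ⇒ uyuyyS ⇒ uyuyyL ⇒ uyuyyLLn ⇒ uyuyyLLnLn ⇒ uyuyyuLnLn ⇒ uyuyyuunLn ⇒ uyuyyuunun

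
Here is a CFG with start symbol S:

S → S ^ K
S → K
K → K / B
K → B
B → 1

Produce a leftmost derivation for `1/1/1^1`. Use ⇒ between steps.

S⇒S^K⇒K^K⇒K/B^K⇒K/B/B^K⇒B/B/B^K⇒1/B/B^K⇒1/1/B^K⇒1/1/1^K⇒1/1/1^B⇒1/1/1^1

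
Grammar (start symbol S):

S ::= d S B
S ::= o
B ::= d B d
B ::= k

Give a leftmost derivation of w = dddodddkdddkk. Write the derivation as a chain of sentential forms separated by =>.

S => dSB   [S ::= d S B]
dSB => ddSBB   [S ::= d S B]
ddSBB => dddSBBB   [S ::= d S B]
dddSBBB => dddoBBB   [S ::= o]
dddoBBB => dddodBdBB   [B ::= d B d]
dddodBdBB => dddoddBddBB   [B ::= d B d]
dddoddBddBB => dddodddBdddBB   [B ::= d B d]
dddodddBdddBB => dddodddkdddBB   [B ::= k]
dddodddkdddBB => dddodddkdddkB   [B ::= k]
dddodddkdddkB => dddodddkdddkk   [B ::= k]

S => dSB => ddSBB => dddSBBB => dddoBBB => dddodBdBB => dddoddBddBB => dddodddBdddBB => dddodddkdddBB => dddodddkdddkB => dddodddkdddkk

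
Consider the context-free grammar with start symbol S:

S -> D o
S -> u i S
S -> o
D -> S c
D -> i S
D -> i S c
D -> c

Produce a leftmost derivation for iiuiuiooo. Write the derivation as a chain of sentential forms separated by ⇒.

S ⇒ Do   [S -> D o]
Do ⇒ iSo   [D -> i S]
iSo ⇒ iDoo   [S -> D o]
iDoo ⇒ iiSoo   [D -> i S]
iiSoo ⇒ iiuiSoo   [S -> u i S]
iiuiSoo ⇒ iiuiuiSoo   [S -> u i S]
iiuiuiSoo ⇒ iiuiuiooo   [S -> o]

S ⇒ Do ⇒ iSo ⇒ iDoo ⇒ iiSoo ⇒ iiuiSoo ⇒ iiuiuiSoo ⇒ iiuiuiooo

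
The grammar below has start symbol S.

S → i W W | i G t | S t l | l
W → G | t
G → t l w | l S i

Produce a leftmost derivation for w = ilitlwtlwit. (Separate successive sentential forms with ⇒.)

S ⇒ iWW   [S → i W W]
iWW ⇒ iGW   [W → G]
iGW ⇒ ilSiW   [G → l S i]
ilSiW ⇒ iliWWiW   [S → i W W]
iliWWiW ⇒ iliGWiW   [W → G]
iliGWiW ⇒ ilitlwWiW   [G → t l w]
ilitlwWiW ⇒ ilitlwGiW   [W → G]
ilitlwGiW ⇒ ilitlwtlwiW   [G → t l w]
ilitlwtlwiW ⇒ ilitlwtlwit   [W → t]

S ⇒ iWW ⇒ iGW ⇒ ilSiW ⇒ iliWWiW ⇒ iliGWiW ⇒ ilitlwWiW ⇒ ilitlwGiW ⇒ ilitlwtlwiW ⇒ ilitlwtlwit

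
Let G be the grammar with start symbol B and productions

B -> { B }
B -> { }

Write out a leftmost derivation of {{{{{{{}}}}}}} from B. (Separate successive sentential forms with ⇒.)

B ⇒ {B} ⇒ {{B}} ⇒ {{{B}}} ⇒ {{{{B}}}} ⇒ {{{{{B}}}}} ⇒ {{{{{{B}}}}}} ⇒ {{{{{{{}}}}}}}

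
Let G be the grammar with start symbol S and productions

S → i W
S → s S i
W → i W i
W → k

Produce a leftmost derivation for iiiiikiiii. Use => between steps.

S=>iW=>iiWi=>iiiWii=>iiiiWiii=>iiiiiWiiii=>iiiiikiiii

S => iW   [S → i W]
iW => iiWi   [W → i W i]
iiWi => iiiWii   [W → i W i]
iiiWii => iiiiWiii   [W → i W i]
iiiiWiii => iiiiiWiiii   [W → i W i]
iiiiiWiiii => iiiiikiiii   [W → k]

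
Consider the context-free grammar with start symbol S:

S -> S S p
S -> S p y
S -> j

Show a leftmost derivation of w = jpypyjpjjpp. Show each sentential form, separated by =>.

S => SSp => SSpSp => SpySpSp => SpypySpSp => jpypySpSp => jpypyjpSp => jpypyjpSSpp => jpypyjpjSpp => jpypyjpjjpp

S => SSp   [S -> S S p]
SSp => SSpSp   [S -> S S p]
SSpSp => SpySpSp   [S -> S p y]
SpySpSp => SpypySpSp   [S -> S p y]
SpypySpSp => jpypySpSp   [S -> j]
jpypySpSp => jpypyjpSp   [S -> j]
jpypyjpSp => jpypyjpSSpp   [S -> S S p]
jpypyjpSSpp => jpypyjpjSpp   [S -> j]
jpypyjpjSpp => jpypyjpjjpp   [S -> j]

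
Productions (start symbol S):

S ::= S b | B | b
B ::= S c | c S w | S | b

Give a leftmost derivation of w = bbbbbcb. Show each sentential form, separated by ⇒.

S ⇒ Sb   [S ::= S b]
Sb ⇒ Bb   [S ::= B]
Bb ⇒ Scb   [B ::= S c]
Scb ⇒ Sbcb   [S ::= S b]
Sbcb ⇒ Sbbcb   [S ::= S b]
Sbbcb ⇒ Sbbbcb   [S ::= S b]
Sbbbcb ⇒ Sbbbbcb   [S ::= S b]
Sbbbbcb ⇒ bbbbbcb   [S ::= b]

S ⇒ Sb ⇒ Bb ⇒ Scb ⇒ Sbcb ⇒ Sbbcb ⇒ Sbbbcb ⇒ Sbbbbcb ⇒ bbbbbcb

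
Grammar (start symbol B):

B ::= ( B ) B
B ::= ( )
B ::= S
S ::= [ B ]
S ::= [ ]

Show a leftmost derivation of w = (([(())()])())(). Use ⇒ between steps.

B⇒(B)B⇒((B)B)B⇒((S)B)B⇒(([B])B)B⇒(([(B)B])B)B⇒(([(())B])B)B⇒(([(())()])B)B⇒(([(())()])())B⇒(([(())()])())()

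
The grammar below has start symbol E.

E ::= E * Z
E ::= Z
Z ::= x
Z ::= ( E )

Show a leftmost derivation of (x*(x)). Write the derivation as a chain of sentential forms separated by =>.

E => Z => (E) => (E*Z) => (Z*Z) => (x*Z) => (x*(E)) => (x*(Z)) => (x*(x))

E => Z   [E ::= Z]
Z => (E)   [Z ::= ( E )]
(E) => (E*Z)   [E ::= E * Z]
(E*Z) => (Z*Z)   [E ::= Z]
(Z*Z) => (x*Z)   [Z ::= x]
(x*Z) => (x*(E))   [Z ::= ( E )]
(x*(E)) => (x*(Z))   [E ::= Z]
(x*(Z)) => (x*(x))   [Z ::= x]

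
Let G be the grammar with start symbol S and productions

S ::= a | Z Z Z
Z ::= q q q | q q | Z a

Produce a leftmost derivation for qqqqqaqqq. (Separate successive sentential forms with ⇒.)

S ⇒ ZZZ   [S ::= Z Z Z]
ZZZ ⇒ qqZZ   [Z ::= q q]
qqZZ ⇒ qqZaZ   [Z ::= Z a]
qqZaZ ⇒ qqqqqaZ   [Z ::= q q q]
qqqqqaZ ⇒ qqqqqaqqq   [Z ::= q q q]

S⇒ZZZ⇒qqZZ⇒qqZaZ⇒qqqqqaZ⇒qqqqqaqqq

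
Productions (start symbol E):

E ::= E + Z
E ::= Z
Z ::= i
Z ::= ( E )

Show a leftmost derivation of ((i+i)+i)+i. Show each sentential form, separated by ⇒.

E ⇒ E+Z   [E ::= E + Z]
E+Z ⇒ Z+Z   [E ::= Z]
Z+Z ⇒ (E)+Z   [Z ::= ( E )]
(E)+Z ⇒ (E+Z)+Z   [E ::= E + Z]
(E+Z)+Z ⇒ (Z+Z)+Z   [E ::= Z]
(Z+Z)+Z ⇒ ((E)+Z)+Z   [Z ::= ( E )]
((E)+Z)+Z ⇒ ((E+Z)+Z)+Z   [E ::= E + Z]
((E+Z)+Z)+Z ⇒ ((Z+Z)+Z)+Z   [E ::= Z]
((Z+Z)+Z)+Z ⇒ ((i+Z)+Z)+Z   [Z ::= i]
((i+Z)+Z)+Z ⇒ ((i+i)+Z)+Z   [Z ::= i]
((i+i)+Z)+Z ⇒ ((i+i)+i)+Z   [Z ::= i]
((i+i)+i)+Z ⇒ ((i+i)+i)+i   [Z ::= i]

E ⇒ E+Z ⇒ Z+Z ⇒ (E)+Z ⇒ (E+Z)+Z ⇒ (Z+Z)+Z ⇒ ((E)+Z)+Z ⇒ ((E+Z)+Z)+Z ⇒ ((Z+Z)+Z)+Z ⇒ ((i+Z)+Z)+Z ⇒ ((i+i)+Z)+Z ⇒ ((i+i)+i)+Z ⇒ ((i+i)+i)+i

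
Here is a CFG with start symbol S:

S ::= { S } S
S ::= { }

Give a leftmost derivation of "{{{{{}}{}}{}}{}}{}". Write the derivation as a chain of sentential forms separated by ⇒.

S ⇒ {S}S ⇒ {{S}S}S ⇒ {{{S}S}S}S ⇒ {{{{S}S}S}S}S ⇒ {{{{{}}S}S}S}S ⇒ {{{{{}}{}}S}S}S ⇒ {{{{{}}{}}{}}S}S ⇒ {{{{{}}{}}{}}{}}S ⇒ {{{{{}}{}}{}}{}}{}

S ⇒ {S}S   [S ::= { S } S]
{S}S ⇒ {{S}S}S   [S ::= { S } S]
{{S}S}S ⇒ {{{S}S}S}S   [S ::= { S } S]
{{{S}S}S}S ⇒ {{{{S}S}S}S}S   [S ::= { S } S]
{{{{S}S}S}S}S ⇒ {{{{{}}S}S}S}S   [S ::= { }]
{{{{{}}S}S}S}S ⇒ {{{{{}}{}}S}S}S   [S ::= { }]
{{{{{}}{}}S}S}S ⇒ {{{{{}}{}}{}}S}S   [S ::= { }]
{{{{{}}{}}{}}S}S ⇒ {{{{{}}{}}{}}{}}S   [S ::= { }]
{{{{{}}{}}{}}{}}S ⇒ {{{{{}}{}}{}}{}}{}   [S ::= { }]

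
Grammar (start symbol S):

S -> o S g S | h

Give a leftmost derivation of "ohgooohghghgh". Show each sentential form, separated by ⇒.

S ⇒ oSgS   [S -> o S g S]
oSgS ⇒ ohgS   [S -> h]
ohgS ⇒ ohgoSgS   [S -> o S g S]
ohgoSgS ⇒ ohgooSgSgS   [S -> o S g S]
ohgooSgSgS ⇒ ohgoooSgSgSgS   [S -> o S g S]
ohgoooSgSgSgS ⇒ ohgooohgSgSgS   [S -> h]
ohgooohgSgSgS ⇒ ohgooohghgSgS   [S -> h]
ohgooohghgSgS ⇒ ohgooohghghgS   [S -> h]
ohgooohghghgS ⇒ ohgooohghghgh   [S -> h]

S⇒oSgS⇒ohgS⇒ohgoSgS⇒ohgooSgSgS⇒ohgoooSgSgSgS⇒ohgooohgSgSgS⇒ohgooohghgSgS⇒ohgooohghghgS⇒ohgooohghghgh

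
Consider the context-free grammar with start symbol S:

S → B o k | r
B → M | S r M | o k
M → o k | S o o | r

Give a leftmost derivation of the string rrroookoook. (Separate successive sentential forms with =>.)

S => Bok   [S → B o k]
Bok => Mok   [B → M]
Mok => Soook   [M → S o o]
Soook => Bokoook   [S → B o k]
Bokoook => SrMokoook   [B → S r M]
SrMokoook => rrMokoook   [S → r]
rrMokoook => rrSoookoook   [M → S o o]
rrSoookoook => rrroookoook   [S → r]

S=>Bok=>Mok=>Soook=>Bokoook=>SrMokoook=>rrMokoook=>rrSoookoook=>rrroookoook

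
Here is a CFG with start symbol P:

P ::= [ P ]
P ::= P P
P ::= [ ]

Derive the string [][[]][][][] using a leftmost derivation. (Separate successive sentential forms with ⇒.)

P⇒PP⇒[]P⇒[]PP⇒[]PPP⇒[]PPPP⇒[][P]PPP⇒[][[]]PPP⇒[][[]][]PP⇒[][[]][][]P⇒[][[]][][][]

P ⇒ PP   [P ::= P P]
PP ⇒ []P   [P ::= [ ]]
[]P ⇒ []PP   [P ::= P P]
[]PP ⇒ []PPP   [P ::= P P]
[]PPP ⇒ []PPPP   [P ::= P P]
[]PPPP ⇒ [][P]PPP   [P ::= [ P ]]
[][P]PPP ⇒ [][[]]PPP   [P ::= [ ]]
[][[]]PPP ⇒ [][[]][]PP   [P ::= [ ]]
[][[]][]PP ⇒ [][[]][][]P   [P ::= [ ]]
[][[]][][]P ⇒ [][[]][][][]   [P ::= [ ]]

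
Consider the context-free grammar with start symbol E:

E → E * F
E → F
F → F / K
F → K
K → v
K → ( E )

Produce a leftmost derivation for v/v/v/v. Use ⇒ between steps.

E ⇒ F ⇒ F/K ⇒ F/K/K ⇒ F/K/K/K ⇒ K/K/K/K ⇒ v/K/K/K ⇒ v/v/K/K ⇒ v/v/v/K ⇒ v/v/v/v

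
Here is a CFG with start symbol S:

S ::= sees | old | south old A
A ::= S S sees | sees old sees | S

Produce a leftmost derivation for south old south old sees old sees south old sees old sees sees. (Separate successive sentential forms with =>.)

S => south old A => south old S S sees => south old south old A S sees => south old south old sees old sees S sees => south old south old sees old sees south old A sees => south old south old sees old sees south old S S sees sees => south old south old sees old sees south old sees S sees sees => south old south old sees old sees south old sees old sees sees

S => south old A   [S ::= south old A]
south old A => south old S S sees   [A ::= S S sees]
south old S S sees => south old south old A S sees   [S ::= south old A]
south old south old A S sees => south old south old sees old sees S sees   [A ::= sees old sees]
south old south old sees old sees S sees => south old south old sees old sees south old A sees   [S ::= south old A]
south old south old sees old sees south old A sees => south old south old sees old sees south old S S sees sees   [A ::= S S sees]
south old south old sees old sees south old S S sees sees => south old south old sees old sees south old sees S sees sees   [S ::= sees]
south old south old sees old sees south old sees S sees sees => south old south old sees old sees south old sees old sees sees   [S ::= old]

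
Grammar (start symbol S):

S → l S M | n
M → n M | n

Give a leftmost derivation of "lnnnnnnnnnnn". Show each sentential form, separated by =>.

S => lSM   [S → l S M]
lSM => lnM   [S → n]
lnM => lnnM   [M → n M]
lnnM => lnnnM   [M → n M]
lnnnM => lnnnnM   [M → n M]
lnnnnM => lnnnnnM   [M → n M]
lnnnnnM => lnnnnnnM   [M → n M]
lnnnnnnM => lnnnnnnnM   [M → n M]
lnnnnnnnM => lnnnnnnnnM   [M → n M]
lnnnnnnnnM => lnnnnnnnnnM   [M → n M]
lnnnnnnnnnM => lnnnnnnnnnnM   [M → n M]
lnnnnnnnnnnM => lnnnnnnnnnnn   [M → n]

S=>lSM=>lnM=>lnnM=>lnnnM=>lnnnnM=>lnnnnnM=>lnnnnnnM=>lnnnnnnnM=>lnnnnnnnnM=>lnnnnnnnnnM=>lnnnnnnnnnnM=>lnnnnnnnnnnn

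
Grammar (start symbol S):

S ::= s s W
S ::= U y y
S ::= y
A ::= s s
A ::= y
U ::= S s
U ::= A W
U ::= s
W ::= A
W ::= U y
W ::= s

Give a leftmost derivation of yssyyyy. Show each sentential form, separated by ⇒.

S ⇒ Uyy ⇒ AWyy ⇒ yWyy ⇒ yUyyy ⇒ yAWyyy ⇒ yssWyyy ⇒ yssAyyy ⇒ yssyyyy

S ⇒ Uyy   [S ::= U y y]
Uyy ⇒ AWyy   [U ::= A W]
AWyy ⇒ yWyy   [A ::= y]
yWyy ⇒ yUyyy   [W ::= U y]
yUyyy ⇒ yAWyyy   [U ::= A W]
yAWyyy ⇒ yssWyyy   [A ::= s s]
yssWyyy ⇒ yssAyyy   [W ::= A]
yssAyyy ⇒ yssyyyy   [A ::= y]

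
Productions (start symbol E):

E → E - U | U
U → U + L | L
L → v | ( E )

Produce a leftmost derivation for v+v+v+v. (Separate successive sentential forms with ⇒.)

E ⇒ U ⇒ U+L ⇒ U+L+L ⇒ U+L+L+L ⇒ L+L+L+L ⇒ v+L+L+L ⇒ v+v+L+L ⇒ v+v+v+L ⇒ v+v+v+v

E ⇒ U   [E → U]
U ⇒ U+L   [U → U + L]
U+L ⇒ U+L+L   [U → U + L]
U+L+L ⇒ U+L+L+L   [U → U + L]
U+L+L+L ⇒ L+L+L+L   [U → L]
L+L+L+L ⇒ v+L+L+L   [L → v]
v+L+L+L ⇒ v+v+L+L   [L → v]
v+v+L+L ⇒ v+v+v+L   [L → v]
v+v+v+L ⇒ v+v+v+v   [L → v]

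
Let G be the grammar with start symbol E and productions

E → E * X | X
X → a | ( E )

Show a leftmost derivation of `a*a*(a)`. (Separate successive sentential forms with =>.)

E => E*X => E*X*X => X*X*X => a*X*X => a*a*X => a*a*(E) => a*a*(X) => a*a*(a)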